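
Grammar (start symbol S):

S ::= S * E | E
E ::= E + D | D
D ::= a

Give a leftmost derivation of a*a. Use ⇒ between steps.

S ⇒ S*E ⇒ E*E ⇒ D*E ⇒ a*E ⇒ a*D ⇒ a*a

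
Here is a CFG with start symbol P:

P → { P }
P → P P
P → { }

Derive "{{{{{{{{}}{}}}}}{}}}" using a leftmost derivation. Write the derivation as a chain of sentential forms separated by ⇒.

P ⇒ {P}   [P → { P }]
{P} ⇒ {{P}}   [P → { P }]
{{P}} ⇒ {{PP}}   [P → P P]
{{PP}} ⇒ {{{P}P}}   [P → { P }]
{{{P}P}} ⇒ {{{{P}}P}}   [P → { P }]
{{{{P}}P}} ⇒ {{{{{P}}}P}}   [P → { P }]
{{{{{P}}}P}} ⇒ {{{{{{P}}}}P}}   [P → { P }]
{{{{{{P}}}}P}} ⇒ {{{{{{PP}}}}P}}   [P → P P]
{{{{{{PP}}}}P}} ⇒ {{{{{{{P}P}}}}P}}   [P → { P }]
{{{{{{{P}P}}}}P}} ⇒ {{{{{{{{}}P}}}}P}}   [P → { }]
{{{{{{{{}}P}}}}P}} ⇒ {{{{{{{{}}{}}}}}P}}   [P → { }]
{{{{{{{{}}{}}}}}P}} ⇒ {{{{{{{{}}{}}}}}{}}}   [P → { }]

P⇒{P}⇒{{P}}⇒{{PP}}⇒{{{P}P}}⇒{{{{P}}P}}⇒{{{{{P}}}P}}⇒{{{{{{P}}}}P}}⇒{{{{{{PP}}}}P}}⇒{{{{{{{P}P}}}}P}}⇒{{{{{{{{}}P}}}}P}}⇒{{{{{{{{}}{}}}}}P}}⇒{{{{{{{{}}{}}}}}{}}}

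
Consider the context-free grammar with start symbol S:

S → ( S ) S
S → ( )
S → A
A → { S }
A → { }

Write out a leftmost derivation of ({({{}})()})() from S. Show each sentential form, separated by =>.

S => (S)S => (A)S => ({S})S => ({(S)S})S => ({(A)S})S => ({({S})S})S => ({({A})S})S => ({({{}})S})S => ({({{}})()})S => ({({{}})()})()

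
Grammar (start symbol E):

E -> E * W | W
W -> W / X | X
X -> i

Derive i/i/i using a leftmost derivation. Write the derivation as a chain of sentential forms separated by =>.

E=>W=>W/X=>W/X/X=>X/X/X=>i/X/X=>i/i/X=>i/i/i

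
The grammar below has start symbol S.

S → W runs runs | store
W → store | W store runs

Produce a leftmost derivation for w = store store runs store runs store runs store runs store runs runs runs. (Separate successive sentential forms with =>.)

S => W runs runs => W store runs runs runs => W store runs store runs runs runs => W store runs store runs store runs runs runs => W store runs store runs store runs store runs runs runs => W store runs store runs store runs store runs store runs runs runs => store store runs store runs store runs store runs store runs runs runs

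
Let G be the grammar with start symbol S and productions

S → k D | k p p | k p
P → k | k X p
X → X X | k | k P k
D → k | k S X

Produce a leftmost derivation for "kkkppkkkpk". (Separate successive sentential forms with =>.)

S=>kD=>kkSX=>kkkppX=>kkkppkPk=>kkkppkkXpk=>kkkppkkkpk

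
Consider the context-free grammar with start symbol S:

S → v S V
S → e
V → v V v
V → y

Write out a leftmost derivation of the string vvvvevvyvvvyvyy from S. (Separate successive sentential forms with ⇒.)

S⇒vSV⇒vvSVV⇒vvvSVVV⇒vvvvSVVVV⇒vvvveVVVV⇒vvvvevVvVVV⇒vvvvevvVvvVVV⇒vvvvevvyvvVVV⇒vvvvevvyvvvVvVV⇒vvvvevvyvvvyvVV⇒vvvvevvyvvvyvyV⇒vvvvevvyvvvyvyy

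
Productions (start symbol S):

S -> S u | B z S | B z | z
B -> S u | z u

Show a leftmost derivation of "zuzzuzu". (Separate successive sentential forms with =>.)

S => Su   [S -> S u]
Su => BzSu   [S -> B z S]
BzSu => SuzSu   [B -> S u]
SuzSu => zuzSu   [S -> z]
zuzSu => zuzBzu   [S -> B z]
zuzBzu => zuzzuzu   [B -> z u]

S => Su => BzSu => SuzSu => zuzSu => zuzBzu => zuzzuzu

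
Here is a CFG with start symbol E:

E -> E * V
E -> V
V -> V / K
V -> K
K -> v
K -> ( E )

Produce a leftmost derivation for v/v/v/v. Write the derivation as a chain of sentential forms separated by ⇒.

E ⇒ V ⇒ V/K ⇒ V/K/K ⇒ V/K/K/K ⇒ K/K/K/K ⇒ v/K/K/K ⇒ v/v/K/K ⇒ v/v/v/K ⇒ v/v/v/v

E ⇒ V   [E -> V]
V ⇒ V/K   [V -> V / K]
V/K ⇒ V/K/K   [V -> V / K]
V/K/K ⇒ V/K/K/K   [V -> V / K]
V/K/K/K ⇒ K/K/K/K   [V -> K]
K/K/K/K ⇒ v/K/K/K   [K -> v]
v/K/K/K ⇒ v/v/K/K   [K -> v]
v/v/K/K ⇒ v/v/v/K   [K -> v]
v/v/v/K ⇒ v/v/v/v   [K -> v]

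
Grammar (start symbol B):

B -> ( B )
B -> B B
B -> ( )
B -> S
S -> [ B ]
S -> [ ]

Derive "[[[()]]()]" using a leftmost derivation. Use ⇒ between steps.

B⇒S⇒[B]⇒[BB]⇒[SB]⇒[[B]B]⇒[[S]B]⇒[[[B]]B]⇒[[[()]]B]⇒[[[()]]()]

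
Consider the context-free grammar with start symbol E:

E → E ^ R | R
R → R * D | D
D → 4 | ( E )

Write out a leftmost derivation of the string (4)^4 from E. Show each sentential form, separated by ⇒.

E ⇒ E^R   [E → E ^ R]
E^R ⇒ R^R   [E → R]
R^R ⇒ D^R   [R → D]
D^R ⇒ (E)^R   [D → ( E )]
(E)^R ⇒ (R)^R   [E → R]
(R)^R ⇒ (D)^R   [R → D]
(D)^R ⇒ (4)^R   [D → 4]
(4)^R ⇒ (4)^D   [R → D]
(4)^D ⇒ (4)^4   [D → 4]

E ⇒ E^R ⇒ R^R ⇒ D^R ⇒ (E)^R ⇒ (R)^R ⇒ (D)^R ⇒ (4)^R ⇒ (4)^D ⇒ (4)^4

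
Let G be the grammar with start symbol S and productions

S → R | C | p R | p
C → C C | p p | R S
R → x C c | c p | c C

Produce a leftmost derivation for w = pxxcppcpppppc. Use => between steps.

S => pR => pxCc => pxCCc => pxCCCc => pxRSCCc => pxxCcSCCc => pxxRScSCCc => pxxcpScSCCc => pxxcppcSCCc => pxxcppcpCCc => pxxcppcpppCc => pxxcppcpppppc

S => pR   [S → p R]
pR => pxCc   [R → x C c]
pxCc => pxCCc   [C → C C]
pxCCc => pxCCCc   [C → C C]
pxCCCc => pxRSCCc   [C → R S]
pxRSCCc => pxxCcSCCc   [R → x C c]
pxxCcSCCc => pxxRScSCCc   [C → R S]
pxxRScSCCc => pxxcpScSCCc   [R → c p]
pxxcpScSCCc => pxxcppcSCCc   [S → p]
pxxcppcSCCc => pxxcppcpCCc   [S → p]
pxxcppcpCCc => pxxcppcpppCc   [C → p p]
pxxcppcpppCc => pxxcppcpppppc   [C → p p]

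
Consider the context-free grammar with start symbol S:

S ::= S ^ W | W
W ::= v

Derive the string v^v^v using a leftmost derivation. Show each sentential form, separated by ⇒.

S ⇒ S^W   [S ::= S ^ W]
S^W ⇒ S^W^W   [S ::= S ^ W]
S^W^W ⇒ W^W^W   [S ::= W]
W^W^W ⇒ v^W^W   [W ::= v]
v^W^W ⇒ v^v^W   [W ::= v]
v^v^W ⇒ v^v^v   [W ::= v]

S ⇒ S^W ⇒ S^W^W ⇒ W^W^W ⇒ v^W^W ⇒ v^v^W ⇒ v^v^v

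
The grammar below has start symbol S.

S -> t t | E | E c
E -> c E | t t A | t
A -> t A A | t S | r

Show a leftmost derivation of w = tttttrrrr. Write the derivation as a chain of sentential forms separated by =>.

S=>E=>ttA=>tttAA=>ttttAAA=>tttttAAAA=>tttttrAAA=>tttttrrAA=>tttttrrrA=>tttttrrrr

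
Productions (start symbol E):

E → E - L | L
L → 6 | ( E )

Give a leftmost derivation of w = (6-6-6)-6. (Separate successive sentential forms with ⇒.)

E ⇒ E-L   [E → E - L]
E-L ⇒ L-L   [E → L]
L-L ⇒ (E)-L   [L → ( E )]
(E)-L ⇒ (E-L)-L   [E → E - L]
(E-L)-L ⇒ (E-L-L)-L   [E → E - L]
(E-L-L)-L ⇒ (L-L-L)-L   [E → L]
(L-L-L)-L ⇒ (6-L-L)-L   [L → 6]
(6-L-L)-L ⇒ (6-6-L)-L   [L → 6]
(6-6-L)-L ⇒ (6-6-6)-L   [L → 6]
(6-6-6)-L ⇒ (6-6-6)-6   [L → 6]

E ⇒ E-L ⇒ L-L ⇒ (E)-L ⇒ (E-L)-L ⇒ (E-L-L)-L ⇒ (L-L-L)-L ⇒ (6-L-L)-L ⇒ (6-6-L)-L ⇒ (6-6-6)-L ⇒ (6-6-6)-6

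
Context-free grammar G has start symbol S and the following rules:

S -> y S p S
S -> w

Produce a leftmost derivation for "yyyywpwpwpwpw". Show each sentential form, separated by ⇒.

S⇒ySpS⇒yySpSpS⇒yyySpSpSpS⇒yyyySpSpSpSpS⇒yyyywpSpSpSpS⇒yyyywpwpSpSpS⇒yyyywpwpwpSpS⇒yyyywpwpwpwpS⇒yyyywpwpwpwpw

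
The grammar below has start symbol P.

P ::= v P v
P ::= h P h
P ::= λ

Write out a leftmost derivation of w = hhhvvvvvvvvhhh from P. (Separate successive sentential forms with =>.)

P=>hPh=>hhPhh=>hhhPhhh=>hhhvPvhhh=>hhhvvPvvhhh=>hhhvvvPvvvhhh=>hhhvvvvPvvvvhhh=>hhhvvvvvvvvhhh

P => hPh   [P ::= h P h]
hPh => hhPhh   [P ::= h P h]
hhPhh => hhhPhhh   [P ::= h P h]
hhhPhhh => hhhvPvhhh   [P ::= v P v]
hhhvPvhhh => hhhvvPvvhhh   [P ::= v P v]
hhhvvPvvhhh => hhhvvvPvvvhhh   [P ::= v P v]
hhhvvvPvvvhhh => hhhvvvvPvvvvhhh   [P ::= v P v]
hhhvvvvPvvvvhhh => hhhvvvvvvvvhhh   [P ::= λ]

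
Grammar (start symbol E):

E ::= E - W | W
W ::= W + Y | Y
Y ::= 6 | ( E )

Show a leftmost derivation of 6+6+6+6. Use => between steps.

E=>W=>W+Y=>W+Y+Y=>W+Y+Y+Y=>Y+Y+Y+Y=>6+Y+Y+Y=>6+6+Y+Y=>6+6+6+Y=>6+6+6+6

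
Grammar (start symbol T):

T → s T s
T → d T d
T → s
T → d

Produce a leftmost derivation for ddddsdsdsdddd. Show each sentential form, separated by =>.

T => dTd   [T → d T d]
dTd => ddTdd   [T → d T d]
ddTdd => dddTddd   [T → d T d]
dddTddd => ddddTdddd   [T → d T d]
ddddTdddd => ddddsTsdddd   [T → s T s]
ddddsTsdddd => ddddsdTdsdddd   [T → d T d]
ddddsdTdsdddd => ddddsdsdsdddd   [T → s]

T => dTd => ddTdd => dddTddd => ddddTdddd => ddddsTsdddd => ddddsdTdsdddd => ddddsdsdsdddd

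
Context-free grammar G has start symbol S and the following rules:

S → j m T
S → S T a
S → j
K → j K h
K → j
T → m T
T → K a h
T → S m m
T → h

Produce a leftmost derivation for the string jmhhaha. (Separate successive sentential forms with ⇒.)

S ⇒ STa   [S → S T a]
STa ⇒ STaTa   [S → S T a]
STaTa ⇒ jmTTaTa   [S → j m T]
jmTTaTa ⇒ jmhTaTa   [T → h]
jmhTaTa ⇒ jmhhaTa   [T → h]
jmhhaTa ⇒ jmhhaha   [T → h]

S ⇒ STa ⇒ STaTa ⇒ jmTTaTa ⇒ jmhTaTa ⇒ jmhhaTa ⇒ jmhhaha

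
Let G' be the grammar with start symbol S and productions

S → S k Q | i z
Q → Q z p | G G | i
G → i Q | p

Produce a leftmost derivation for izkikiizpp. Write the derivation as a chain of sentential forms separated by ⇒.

S ⇒ SkQ ⇒ SkQkQ ⇒ izkQkQ ⇒ izkikQ ⇒ izkikGG ⇒ izkikiQG ⇒ izkikiQzpG ⇒ izkikiizpG ⇒ izkikiizpp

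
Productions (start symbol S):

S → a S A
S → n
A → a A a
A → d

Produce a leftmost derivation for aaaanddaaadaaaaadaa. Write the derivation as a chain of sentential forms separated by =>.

S => aSA   [S → a S A]
aSA => aaSAA   [S → a S A]
aaSAA => aaaSAAA   [S → a S A]
aaaSAAA => aaaaSAAAA   [S → a S A]
aaaaSAAAA => aaaanAAAA   [S → n]
aaaanAAAA => aaaandAAA   [A → d]
aaaandAAA => aaaanddAA   [A → d]
aaaanddAA => aaaanddaAaA   [A → a A a]
aaaanddaAaA => aaaanddaaAaaA   [A → a A a]
aaaanddaaAaaA => aaaanddaaaAaaaA   [A → a A a]
aaaanddaaaAaaaA => aaaanddaaadaaaA   [A → d]
aaaanddaaadaaaA => aaaanddaaadaaaaAa   [A → a A a]
aaaanddaaadaaaaAa => aaaanddaaadaaaaaAaa   [A → a A a]
aaaanddaaadaaaaaAaa => aaaanddaaadaaaaadaa   [A → d]

S => aSA => aaSAA => aaaSAAA => aaaaSAAAA => aaaanAAAA => aaaandAAA => aaaanddAA => aaaanddaAaA => aaaanddaaAaaA => aaaanddaaaAaaaA => aaaanddaaadaaaA => aaaanddaaadaaaaAa => aaaanddaaadaaaaaAaa => aaaanddaaadaaaaadaa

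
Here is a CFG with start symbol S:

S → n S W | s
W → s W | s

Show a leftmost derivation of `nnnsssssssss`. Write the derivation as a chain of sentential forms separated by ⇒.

S⇒nSW⇒nnSWW⇒nnnSWWW⇒nnnsWWW⇒nnnssWWW⇒nnnsssWWW⇒nnnssssWWW⇒nnnsssssWWW⇒nnnssssssWW⇒nnnsssssssWW⇒nnnssssssssW⇒nnnsssssssss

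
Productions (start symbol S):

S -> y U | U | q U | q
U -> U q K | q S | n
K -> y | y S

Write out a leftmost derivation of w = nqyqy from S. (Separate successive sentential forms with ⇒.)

S ⇒ U ⇒ UqK ⇒ UqKqK ⇒ nqKqK ⇒ nqyqK ⇒ nqyqy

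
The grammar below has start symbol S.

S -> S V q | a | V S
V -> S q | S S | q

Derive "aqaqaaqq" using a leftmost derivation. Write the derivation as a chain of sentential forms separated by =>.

S => VS   [S -> V S]
VS => SqS   [V -> S q]
SqS => aqS   [S -> a]
aqS => aqSVq   [S -> S V q]
aqSVq => aqVSVq   [S -> V S]
aqVSVq => aqSSSVq   [V -> S S]
aqSSSVq => aqaSSVq   [S -> a]
aqaSSVq => aqaVSSVq   [S -> V S]
aqaVSSVq => aqaqSSVq   [V -> q]
aqaqSSVq => aqaqaSVq   [S -> a]
aqaqaSVq => aqaqaaVq   [S -> a]
aqaqaaVq => aqaqaaqq   [V -> q]

S => VS => SqS => aqS => aqSVq => aqVSVq => aqSSSVq => aqaSSVq => aqaVSSVq => aqaqSSVq => aqaqaSVq => aqaqaaVq => aqaqaaqq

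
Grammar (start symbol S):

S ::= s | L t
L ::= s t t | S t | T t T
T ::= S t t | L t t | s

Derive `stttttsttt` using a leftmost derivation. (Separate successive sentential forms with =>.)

S => Lt   [S ::= L t]
Lt => TtTt   [L ::= T t T]
TtTt => LtttTt   [T ::= L t t]
LtttTt => stttttTt   [L ::= s t t]
stttttTt => stttttSttt   [T ::= S t t]
stttttSttt => stttttsttt   [S ::= s]

S => Lt => TtTt => LtttTt => stttttTt => stttttSttt => stttttsttt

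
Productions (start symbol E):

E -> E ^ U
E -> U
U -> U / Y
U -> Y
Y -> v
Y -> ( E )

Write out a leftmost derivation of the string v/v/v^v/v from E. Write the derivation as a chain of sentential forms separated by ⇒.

E ⇒ E^U ⇒ U^U ⇒ U/Y^U ⇒ U/Y/Y^U ⇒ Y/Y/Y^U ⇒ v/Y/Y^U ⇒ v/v/Y^U ⇒ v/v/v^U ⇒ v/v/v^U/Y ⇒ v/v/v^Y/Y ⇒ v/v/v^v/Y ⇒ v/v/v^v/v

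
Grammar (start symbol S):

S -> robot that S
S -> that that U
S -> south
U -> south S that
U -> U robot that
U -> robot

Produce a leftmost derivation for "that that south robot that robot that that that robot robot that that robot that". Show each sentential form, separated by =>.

S => that that U   [S -> that that U]
that that U => that that U robot that   [U -> U robot that]
that that U robot that => that that south S that robot that   [U -> south S that]
that that south S that robot that => that that south robot that S that robot that   [S -> robot that S]
that that south robot that S that robot that => that that south robot that robot that S that robot that   [S -> robot that S]
that that south robot that robot that S that robot that => that that south robot that robot that that that U that robot that   [S -> that that U]
that that south robot that robot that that that U that robot that => that that south robot that robot that that that U robot that that robot that   [U -> U robot that]
that that south robot that robot that that that U robot that that robot that => that that south robot that robot that that that robot robot that that robot that   [U -> robot]

S => that that U => that that U robot that => that that south S that robot that => that that south robot that S that robot that => that that south robot that robot that S that robot that => that that south robot that robot that that that U that robot that => that that south robot that robot that that that U robot that that robot that => that that south robot that robot that that that robot robot that that robot that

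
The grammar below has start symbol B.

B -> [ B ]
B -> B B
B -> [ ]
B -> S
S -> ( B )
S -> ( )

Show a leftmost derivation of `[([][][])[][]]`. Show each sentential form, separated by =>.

B => [B] => [BB] => [BBB] => [SBB] => [(B)BB] => [(BB)BB] => [(BBB)BB] => [([]BB)BB] => [([][]B)BB] => [([][][])BB] => [([][][])[]B] => [([][][])[][]]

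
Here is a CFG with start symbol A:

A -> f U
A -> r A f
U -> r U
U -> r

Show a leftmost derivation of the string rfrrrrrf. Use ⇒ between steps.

A ⇒ rAf ⇒ rfUf ⇒ rfrUf ⇒ rfrrUf ⇒ rfrrrUf ⇒ rfrrrrUf ⇒ rfrrrrrf

A ⇒ rAf   [A -> r A f]
rAf ⇒ rfUf   [A -> f U]
rfUf ⇒ rfrUf   [U -> r U]
rfrUf ⇒ rfrrUf   [U -> r U]
rfrrUf ⇒ rfrrrUf   [U -> r U]
rfrrrUf ⇒ rfrrrrUf   [U -> r U]
rfrrrrUf ⇒ rfrrrrrf   [U -> r]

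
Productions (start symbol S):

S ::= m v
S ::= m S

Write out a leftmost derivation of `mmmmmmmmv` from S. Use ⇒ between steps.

S ⇒ mS ⇒ mmS ⇒ mmmS ⇒ mmmmS ⇒ mmmmmS ⇒ mmmmmmS ⇒ mmmmmmmS ⇒ mmmmmmmmv

S ⇒ mS   [S ::= m S]
mS ⇒ mmS   [S ::= m S]
mmS ⇒ mmmS   [S ::= m S]
mmmS ⇒ mmmmS   [S ::= m S]
mmmmS ⇒ mmmmmS   [S ::= m S]
mmmmmS ⇒ mmmmmmS   [S ::= m S]
mmmmmmS ⇒ mmmmmmmS   [S ::= m S]
mmmmmmmS ⇒ mmmmmmmmv   [S ::= m v]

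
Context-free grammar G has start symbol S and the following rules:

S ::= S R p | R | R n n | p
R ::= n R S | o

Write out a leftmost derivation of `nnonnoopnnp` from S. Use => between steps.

S => R   [S ::= R]
R => nRS   [R ::= n R S]
nRS => nnRSS   [R ::= n R S]
nnRSS => nnoSS   [R ::= o]
nnoSS => nnoRnnS   [S ::= R n n]
nnoRnnS => nnonRSnnS   [R ::= n R S]
nnonRSnnS => nnonnRSSnnS   [R ::= n R S]
nnonnRSSnnS => nnonnoSSnnS   [R ::= o]
nnonnoSSnnS => nnonnoRSnnS   [S ::= R]
nnonnoRSnnS => nnonnooSnnS   [R ::= o]
nnonnooSnnS => nnonnoopnnS   [S ::= p]
nnonnoopnnS => nnonnoopnnp   [S ::= p]

S=>R=>nRS=>nnRSS=>nnoSS=>nnoRnnS=>nnonRSnnS=>nnonnRSSnnS=>nnonnoSSnnS=>nnonnoRSnnS=>nnonnooSnnS=>nnonnoopnnS=>nnonnoopnnp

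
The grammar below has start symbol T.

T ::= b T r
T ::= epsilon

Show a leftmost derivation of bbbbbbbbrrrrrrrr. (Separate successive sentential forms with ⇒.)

T ⇒ bTr   [T ::= b T r]
bTr ⇒ bbTrr   [T ::= b T r]
bbTrr ⇒ bbbTrrr   [T ::= b T r]
bbbTrrr ⇒ bbbbTrrrr   [T ::= b T r]
bbbbTrrrr ⇒ bbbbbTrrrrr   [T ::= b T r]
bbbbbTrrrrr ⇒ bbbbbbTrrrrrr   [T ::= b T r]
bbbbbbTrrrrrr ⇒ bbbbbbbTrrrrrrr   [T ::= b T r]
bbbbbbbTrrrrrrr ⇒ bbbbbbbbTrrrrrrrr   [T ::= b T r]
bbbbbbbbTrrrrrrrr ⇒ bbbbbbbbrrrrrrrr   [T ::= epsilon]

T ⇒ bTr ⇒ bbTrr ⇒ bbbTrrr ⇒ bbbbTrrrr ⇒ bbbbbTrrrrr ⇒ bbbbbbTrrrrrr ⇒ bbbbbbbTrrrrrrr ⇒ bbbbbbbbTrrrrrrrr ⇒ bbbbbbbbrrrrrrrr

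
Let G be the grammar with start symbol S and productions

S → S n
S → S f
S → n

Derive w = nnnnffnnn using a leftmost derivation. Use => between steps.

S=>Sn=>Snn=>Snnn=>Sfnnn=>Sffnnn=>Snffnnn=>Snnffnnn=>Snnnffnnn=>nnnnffnnn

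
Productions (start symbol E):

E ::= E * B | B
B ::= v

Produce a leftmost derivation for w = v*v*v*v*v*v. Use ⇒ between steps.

E ⇒ E*B   [E ::= E * B]
E*B ⇒ E*B*B   [E ::= E * B]
E*B*B ⇒ E*B*B*B   [E ::= E * B]
E*B*B*B ⇒ E*B*B*B*B   [E ::= E * B]
E*B*B*B*B ⇒ E*B*B*B*B*B   [E ::= E * B]
E*B*B*B*B*B ⇒ B*B*B*B*B*B   [E ::= B]
B*B*B*B*B*B ⇒ v*B*B*B*B*B   [B ::= v]
v*B*B*B*B*B ⇒ v*v*B*B*B*B   [B ::= v]
v*v*B*B*B*B ⇒ v*v*v*B*B*B   [B ::= v]
v*v*v*B*B*B ⇒ v*v*v*v*B*B   [B ::= v]
v*v*v*v*B*B ⇒ v*v*v*v*v*B   [B ::= v]
v*v*v*v*v*B ⇒ v*v*v*v*v*v   [B ::= v]

E ⇒ E*B ⇒ E*B*B ⇒ E*B*B*B ⇒ E*B*B*B*B ⇒ E*B*B*B*B*B ⇒ B*B*B*B*B*B ⇒ v*B*B*B*B*B ⇒ v*v*B*B*B*B ⇒ v*v*v*B*B*B ⇒ v*v*v*v*B*B ⇒ v*v*v*v*v*B ⇒ v*v*v*v*v*v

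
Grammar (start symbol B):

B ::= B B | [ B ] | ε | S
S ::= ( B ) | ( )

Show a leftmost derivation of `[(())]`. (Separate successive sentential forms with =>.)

B => [B]   [B ::= [ B ]]
[B] => [BB]   [B ::= B B]
[BB] => [SB]   [B ::= S]
[SB] => [(B)B]   [S ::= ( B )]
[(B)B] => [(S)B]   [B ::= S]
[(S)B] => [(())B]   [S ::= ( )]
[(())B] => [(())]   [B ::= ε]

B => [B] => [BB] => [SB] => [(B)B] => [(S)B] => [(())B] => [(())]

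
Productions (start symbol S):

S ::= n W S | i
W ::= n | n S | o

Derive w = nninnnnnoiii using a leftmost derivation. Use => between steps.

S => nWS => nnSS => nniS => nninWS => nninnSS => nninnnWSS => nninnnnSSS => nninnnnnWSSS => nninnnnnoSSS => nninnnnnoiSS => nninnnnnoiiS => nninnnnnoiii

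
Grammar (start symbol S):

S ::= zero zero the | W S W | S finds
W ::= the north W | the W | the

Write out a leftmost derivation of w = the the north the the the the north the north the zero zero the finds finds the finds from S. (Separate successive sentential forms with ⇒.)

S ⇒ S finds ⇒ W S W finds ⇒ the W S W finds ⇒ the the north W S W finds ⇒ the the north the W S W finds ⇒ the the north the the W S W finds ⇒ the the north the the the W S W finds ⇒ the the north the the the the north W S W finds ⇒ the the north the the the the north the north W S W finds ⇒ the the north the the the the north the north the S W finds ⇒ the the north the the the the north the north the S finds W finds ⇒ the the north the the the the north the north the S finds finds W finds ⇒ the the north the the the the north the north the zero zero the finds finds W finds ⇒ the the north the the the the north the north the zero zero the finds finds the finds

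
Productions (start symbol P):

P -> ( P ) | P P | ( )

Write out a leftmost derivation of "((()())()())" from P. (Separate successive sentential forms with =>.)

P => (P) => (PP) => (PPP) => ((P)PP) => ((PP)PP) => ((()P)PP) => ((()())PP) => ((()())()P) => ((()())()())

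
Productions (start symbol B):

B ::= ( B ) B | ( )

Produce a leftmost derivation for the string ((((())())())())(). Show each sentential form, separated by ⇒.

B ⇒ (B)B ⇒ ((B)B)B ⇒ (((B)B)B)B ⇒ ((((B)B)B)B)B ⇒ ((((())B)B)B)B ⇒ ((((())())B)B)B ⇒ ((((())())())B)B ⇒ ((((())())())())B ⇒ ((((())())())())()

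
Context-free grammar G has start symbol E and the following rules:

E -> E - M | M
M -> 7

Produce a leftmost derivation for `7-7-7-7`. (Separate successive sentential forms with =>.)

E=>E-M=>E-M-M=>E-M-M-M=>M-M-M-M=>7-M-M-M=>7-7-M-M=>7-7-7-M=>7-7-7-7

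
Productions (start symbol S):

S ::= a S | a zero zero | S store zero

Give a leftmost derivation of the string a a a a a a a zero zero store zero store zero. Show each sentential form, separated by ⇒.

S ⇒ a S   [S ::= a S]
a S ⇒ a a S   [S ::= a S]
a a S ⇒ a a S store zero   [S ::= S store zero]
a a S store zero ⇒ a a a S store zero   [S ::= a S]
a a a S store zero ⇒ a a a a S store zero   [S ::= a S]
a a a a S store zero ⇒ a a a a S store zero store zero   [S ::= S store zero]
a a a a S store zero store zero ⇒ a a a a a S store zero store zero   [S ::= a S]
a a a a a S store zero store zero ⇒ a a a a a a S store zero store zero   [S ::= a S]
a a a a a a S store zero store zero ⇒ a a a a a a a zero zero store zero store zero   [S ::= a zero zero]

S ⇒ a S ⇒ a a S ⇒ a a S store zero ⇒ a a a S store zero ⇒ a a a a S store zero ⇒ a a a a S store zero store zero ⇒ a a a a a S store zero store zero ⇒ a a a a a a S store zero store zero ⇒ a a a a a a a zero zero store zero store zero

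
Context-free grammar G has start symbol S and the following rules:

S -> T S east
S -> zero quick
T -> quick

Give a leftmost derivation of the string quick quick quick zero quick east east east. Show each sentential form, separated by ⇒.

S ⇒ T S east   [S -> T S east]
T S east ⇒ quick S east   [T -> quick]
quick S east ⇒ quick T S east east   [S -> T S east]
quick T S east east ⇒ quick quick S east east   [T -> quick]
quick quick S east east ⇒ quick quick T S east east east   [S -> T S east]
quick quick T S east east east ⇒ quick quick quick S east east east   [T -> quick]
quick quick quick S east east east ⇒ quick quick quick zero quick east east east   [S -> zero quick]

S ⇒ T S east ⇒ quick S east ⇒ quick T S east east ⇒ quick quick S east east ⇒ quick quick T S east east east ⇒ quick quick quick S east east east ⇒ quick quick quick zero quick east east east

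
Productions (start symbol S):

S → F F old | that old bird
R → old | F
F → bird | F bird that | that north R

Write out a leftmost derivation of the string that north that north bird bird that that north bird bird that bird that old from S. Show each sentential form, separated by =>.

S => F F old => that north R F old => that north F F old => that north F bird that F old => that north that north R bird that F old => that north that north F bird that F old => that north that north bird bird that F old => that north that north bird bird that F bird that old => that north that north bird bird that F bird that bird that old => that north that north bird bird that that north R bird that bird that old => that north that north bird bird that that north F bird that bird that old => that north that north bird bird that that north bird bird that bird that old

S => F F old   [S → F F old]
F F old => that north R F old   [F → that north R]
that north R F old => that north F F old   [R → F]
that north F F old => that north F bird that F old   [F → F bird that]
that north F bird that F old => that north that north R bird that F old   [F → that north R]
that north that north R bird that F old => that north that north F bird that F old   [R → F]
that north that north F bird that F old => that north that north bird bird that F old   [F → bird]
that north that north bird bird that F old => that north that north bird bird that F bird that old   [F → F bird that]
that north that north bird bird that F bird that old => that north that north bird bird that F bird that bird that old   [F → F bird that]
that north that north bird bird that F bird that bird that old => that north that north bird bird that that north R bird that bird that old   [F → that north R]
that north that north bird bird that that north R bird that bird that old => that north that north bird bird that that north F bird that bird that old   [R → F]
that north that north bird bird that that north F bird that bird that old => that north that north bird bird that that north bird bird that bird that old   [F → bird]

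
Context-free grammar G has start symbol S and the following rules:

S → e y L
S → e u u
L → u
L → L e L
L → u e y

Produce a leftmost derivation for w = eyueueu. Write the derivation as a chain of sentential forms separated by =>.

S => eyL => eyLeL => eyLeLeL => eyueLeL => eyueueL => eyueueu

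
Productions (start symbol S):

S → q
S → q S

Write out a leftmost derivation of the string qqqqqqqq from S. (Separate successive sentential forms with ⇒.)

S⇒qS⇒qqS⇒qqqS⇒qqqqS⇒qqqqqS⇒qqqqqqS⇒qqqqqqqS⇒qqqqqqqq

S ⇒ qS   [S → q S]
qS ⇒ qqS   [S → q S]
qqS ⇒ qqqS   [S → q S]
qqqS ⇒ qqqqS   [S → q S]
qqqqS ⇒ qqqqqS   [S → q S]
qqqqqS ⇒ qqqqqqS   [S → q S]
qqqqqqS ⇒ qqqqqqqS   [S → q S]
qqqqqqqS ⇒ qqqqqqqq   [S → q]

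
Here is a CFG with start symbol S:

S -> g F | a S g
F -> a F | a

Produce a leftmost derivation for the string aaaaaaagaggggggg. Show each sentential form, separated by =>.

S => aSg => aaSgg => aaaSggg => aaaaSgggg => aaaaaSggggg => aaaaaaSgggggg => aaaaaaaSggggggg => aaaaaaagFggggggg => aaaaaaagaggggggg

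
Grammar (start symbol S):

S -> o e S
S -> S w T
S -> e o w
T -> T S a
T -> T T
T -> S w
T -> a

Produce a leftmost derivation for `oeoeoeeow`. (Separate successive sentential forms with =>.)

S=>oeS=>oeoeS=>oeoeoeS=>oeoeoeeow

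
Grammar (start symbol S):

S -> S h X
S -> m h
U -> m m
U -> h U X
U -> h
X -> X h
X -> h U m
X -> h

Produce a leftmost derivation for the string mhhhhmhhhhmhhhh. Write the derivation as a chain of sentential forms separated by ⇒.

S⇒ShX⇒ShXhX⇒ShXhXhX⇒ShXhXhXhX⇒mhhXhXhXhX⇒mhhXhhXhXhX⇒mhhhUmhhXhXhX⇒mhhhhmhhXhXhX⇒mhhhhmhhhUmhXhX⇒mhhhhmhhhhmhXhX⇒mhhhhmhhhhmhhhX⇒mhhhhmhhhhmhhhh

S ⇒ ShX   [S -> S h X]
ShX ⇒ ShXhX   [S -> S h X]
ShXhX ⇒ ShXhXhX   [S -> S h X]
ShXhXhX ⇒ ShXhXhXhX   [S -> S h X]
ShXhXhXhX ⇒ mhhXhXhXhX   [S -> m h]
mhhXhXhXhX ⇒ mhhXhhXhXhX   [X -> X h]
mhhXhhXhXhX ⇒ mhhhUmhhXhXhX   [X -> h U m]
mhhhUmhhXhXhX ⇒ mhhhhmhhXhXhX   [U -> h]
mhhhhmhhXhXhX ⇒ mhhhhmhhhUmhXhX   [X -> h U m]
mhhhhmhhhUmhXhX ⇒ mhhhhmhhhhmhXhX   [U -> h]
mhhhhmhhhhmhXhX ⇒ mhhhhmhhhhmhhhX   [X -> h]
mhhhhmhhhhmhhhX ⇒ mhhhhmhhhhmhhhh   [X -> h]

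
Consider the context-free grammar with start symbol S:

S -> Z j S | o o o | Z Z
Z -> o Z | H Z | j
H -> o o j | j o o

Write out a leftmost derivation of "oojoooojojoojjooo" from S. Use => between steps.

S => ZjS   [S -> Z j S]
ZjS => HZjS   [Z -> H Z]
HZjS => oojZjS   [H -> o o j]
oojZjS => oojoZjS   [Z -> o Z]
oojoZjS => oojooZjS   [Z -> o Z]
oojooZjS => oojooHZjS   [Z -> H Z]
oojooHZjS => oojoooojZjS   [H -> o o j]
oojoooojZjS => oojoooojoZjS   [Z -> o Z]
oojoooojoZjS => oojoooojoHZjS   [Z -> H Z]
oojoooojoHZjS => oojoooojojooZjS   [H -> j o o]
oojoooojojooZjS => oojoooojojoojjS   [Z -> j]
oojoooojojoojjS => oojoooojojoojjooo   [S -> o o o]

S=>ZjS=>HZjS=>oojZjS=>oojoZjS=>oojooZjS=>oojooHZjS=>oojoooojZjS=>oojoooojoZjS=>oojoooojoHZjS=>oojoooojojooZjS=>oojoooojojoojjS=>oojoooojojoojjooo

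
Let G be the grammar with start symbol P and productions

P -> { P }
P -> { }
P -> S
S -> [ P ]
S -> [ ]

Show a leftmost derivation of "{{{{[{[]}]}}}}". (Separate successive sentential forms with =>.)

P=>{P}=>{{P}}=>{{{P}}}=>{{{{P}}}}=>{{{{S}}}}=>{{{{[P]}}}}=>{{{{[{P}]}}}}=>{{{{[{S}]}}}}=>{{{{[{[]}]}}}}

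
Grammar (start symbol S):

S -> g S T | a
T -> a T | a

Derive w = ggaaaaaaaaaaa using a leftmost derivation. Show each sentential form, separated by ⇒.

S ⇒ gST ⇒ ggSTT ⇒ ggaTT ⇒ ggaaTT ⇒ ggaaaTT ⇒ ggaaaaTT ⇒ ggaaaaaTT ⇒ ggaaaaaaTT ⇒ ggaaaaaaaTT ⇒ ggaaaaaaaaTT ⇒ ggaaaaaaaaaTT ⇒ ggaaaaaaaaaaT ⇒ ggaaaaaaaaaaa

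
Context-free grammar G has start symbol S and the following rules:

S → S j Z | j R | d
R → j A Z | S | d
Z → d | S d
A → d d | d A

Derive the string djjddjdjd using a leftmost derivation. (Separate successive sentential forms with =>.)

S=>SjZ=>SjZjZ=>SjZjZjZ=>djZjZjZ=>djSdjZjZ=>djjRdjZjZ=>djjddjZjZ=>djjddjdjZ=>djjddjdjd

S => SjZ   [S → S j Z]
SjZ => SjZjZ   [S → S j Z]
SjZjZ => SjZjZjZ   [S → S j Z]
SjZjZjZ => djZjZjZ   [S → d]
djZjZjZ => djSdjZjZ   [Z → S d]
djSdjZjZ => djjRdjZjZ   [S → j R]
djjRdjZjZ => djjddjZjZ   [R → d]
djjddjZjZ => djjddjdjZ   [Z → d]
djjddjdjZ => djjddjdjd   [Z → d]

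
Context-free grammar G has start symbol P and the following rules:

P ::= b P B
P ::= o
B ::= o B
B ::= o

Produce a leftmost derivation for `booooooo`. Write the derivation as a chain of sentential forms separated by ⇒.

P ⇒ bPB ⇒ boB ⇒ booB ⇒ boooB ⇒ booooB ⇒ boooooB ⇒ booooooB ⇒ booooooo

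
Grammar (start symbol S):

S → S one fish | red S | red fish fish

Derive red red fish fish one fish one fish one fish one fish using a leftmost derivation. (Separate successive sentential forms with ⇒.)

S ⇒ S one fish ⇒ S one fish one fish ⇒ red S one fish one fish ⇒ red S one fish one fish one fish ⇒ red S one fish one fish one fish one fish ⇒ red red fish fish one fish one fish one fish one fish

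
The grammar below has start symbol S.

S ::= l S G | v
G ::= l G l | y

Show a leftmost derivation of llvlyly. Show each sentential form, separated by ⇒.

S ⇒ lSG ⇒ llSGG ⇒ llvGG ⇒ llvlGlG ⇒ llvlylG ⇒ llvlyly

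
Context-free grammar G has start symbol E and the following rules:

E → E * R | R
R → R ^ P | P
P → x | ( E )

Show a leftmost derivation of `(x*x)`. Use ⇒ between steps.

E⇒R⇒P⇒(E)⇒(E*R)⇒(R*R)⇒(P*R)⇒(x*R)⇒(x*P)⇒(x*x)

E ⇒ R   [E → R]
R ⇒ P   [R → P]
P ⇒ (E)   [P → ( E )]
(E) ⇒ (E*R)   [E → E * R]
(E*R) ⇒ (R*R)   [E → R]
(R*R) ⇒ (P*R)   [R → P]
(P*R) ⇒ (x*R)   [P → x]
(x*R) ⇒ (x*P)   [R → P]
(x*P) ⇒ (x*x)   [P → x]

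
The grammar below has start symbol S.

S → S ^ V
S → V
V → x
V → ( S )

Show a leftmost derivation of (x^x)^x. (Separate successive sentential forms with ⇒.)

S ⇒ S^V ⇒ V^V ⇒ (S)^V ⇒ (S^V)^V ⇒ (V^V)^V ⇒ (x^V)^V ⇒ (x^x)^V ⇒ (x^x)^x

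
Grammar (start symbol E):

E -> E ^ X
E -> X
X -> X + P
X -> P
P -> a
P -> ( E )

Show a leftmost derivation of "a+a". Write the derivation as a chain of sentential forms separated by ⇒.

E ⇒ X ⇒ X+P ⇒ P+P ⇒ a+P ⇒ a+a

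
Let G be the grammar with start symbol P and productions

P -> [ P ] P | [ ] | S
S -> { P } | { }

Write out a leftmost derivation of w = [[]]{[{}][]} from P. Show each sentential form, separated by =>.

P => [P]P => [[]]P => [[]]S => [[]]{P} => [[]]{[P]P} => [[]]{[S]P} => [[]]{[{}]P} => [[]]{[{}][]}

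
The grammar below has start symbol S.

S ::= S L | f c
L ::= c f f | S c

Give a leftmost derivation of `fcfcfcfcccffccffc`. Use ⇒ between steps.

S⇒SL⇒fcL⇒fcSc⇒fcSLc⇒fcSLLc⇒fcfcLLc⇒fcfcScLc⇒fcfcSLcLc⇒fcfcSLLcLc⇒fcfcfcLLcLc⇒fcfcfcScLcLc⇒fcfcfcfccLcLc⇒fcfcfcfcccffcLc⇒fcfcfcfcccffccffc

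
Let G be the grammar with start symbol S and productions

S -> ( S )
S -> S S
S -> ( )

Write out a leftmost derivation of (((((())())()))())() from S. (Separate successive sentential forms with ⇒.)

S ⇒ SS   [S -> S S]
SS ⇒ (S)S   [S -> ( S )]
(S)S ⇒ (SS)S   [S -> S S]
(SS)S ⇒ ((S)S)S   [S -> ( S )]
((S)S)S ⇒ (((S))S)S   [S -> ( S )]
(((S))S)S ⇒ (((SS))S)S   [S -> S S]
(((SS))S)S ⇒ ((((S)S))S)S   [S -> ( S )]
((((S)S))S)S ⇒ ((((SS)S))S)S   [S -> S S]
((((SS)S))S)S ⇒ (((((S)S)S))S)S   [S -> ( S )]
(((((S)S)S))S)S ⇒ (((((())S)S))S)S   [S -> ( )]
(((((())S)S))S)S ⇒ (((((())())S))S)S   [S -> ( )]
(((((())())S))S)S ⇒ (((((())())()))S)S   [S -> ( )]
(((((())())()))S)S ⇒ (((((())())()))())S   [S -> ( )]
(((((())())()))())S ⇒ (((((())())()))())()   [S -> ( )]

S ⇒ SS ⇒ (S)S ⇒ (SS)S ⇒ ((S)S)S ⇒ (((S))S)S ⇒ (((SS))S)S ⇒ ((((S)S))S)S ⇒ ((((SS)S))S)S ⇒ (((((S)S)S))S)S ⇒ (((((())S)S))S)S ⇒ (((((())())S))S)S ⇒ (((((())())()))S)S ⇒ (((((())())()))())S ⇒ (((((())())()))())()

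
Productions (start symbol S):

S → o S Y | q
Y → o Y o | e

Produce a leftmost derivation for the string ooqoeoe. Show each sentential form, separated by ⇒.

S ⇒ oSY   [S → o S Y]
oSY ⇒ ooSYY   [S → o S Y]
ooSYY ⇒ ooqYY   [S → q]
ooqYY ⇒ ooqoYoY   [Y → o Y o]
ooqoYoY ⇒ ooqoeoY   [Y → e]
ooqoeoY ⇒ ooqoeoe   [Y → e]

S ⇒ oSY ⇒ ooSYY ⇒ ooqYY ⇒ ooqoYoY ⇒ ooqoeoY ⇒ ooqoeoe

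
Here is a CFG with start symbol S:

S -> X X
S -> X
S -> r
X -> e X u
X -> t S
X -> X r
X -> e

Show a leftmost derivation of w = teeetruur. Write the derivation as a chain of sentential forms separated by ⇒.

S⇒XX⇒tSX⇒tXX⇒teX⇒teXr⇒teeXur⇒teeeXuur⇒teeetSuur⇒teeetruur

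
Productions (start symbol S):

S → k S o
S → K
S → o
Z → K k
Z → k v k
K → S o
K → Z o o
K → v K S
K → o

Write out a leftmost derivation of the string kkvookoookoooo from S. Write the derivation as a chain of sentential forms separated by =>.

S=>kSo=>kkSoo=>kkKoo=>kkZoooo=>kkKkoooo=>kkSokoooo=>kkKokoooo=>kkZoookoooo=>kkKkoookoooo=>kkvKSkoookoooo=>kkvoSkoookoooo=>kkvookoookoooo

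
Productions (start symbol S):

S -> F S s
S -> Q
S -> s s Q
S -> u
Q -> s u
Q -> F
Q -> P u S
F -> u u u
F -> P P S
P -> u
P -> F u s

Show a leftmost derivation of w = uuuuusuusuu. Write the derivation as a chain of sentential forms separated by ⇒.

S ⇒ Q   [S -> Q]
Q ⇒ PuS   [Q -> P u S]
PuS ⇒ FusuS   [P -> F u s]
FusuS ⇒ PPSusuS   [F -> P P S]
PPSusuS ⇒ uPSusuS   [P -> u]
uPSusuS ⇒ uFusSusuS   [P -> F u s]
uFusSusuS ⇒ uPPSusSusuS   [F -> P P S]
uPPSusSusuS ⇒ uuPSusSusuS   [P -> u]
uuPSusSusuS ⇒ uuuSusSusuS   [P -> u]
uuuSusSusuS ⇒ uuuuusSusuS   [S -> u]
uuuuusSusuS ⇒ uuuuusuusuS   [S -> u]
uuuuusuusuS ⇒ uuuuusuusuu   [S -> u]

S ⇒ Q ⇒ PuS ⇒ FusuS ⇒ PPSusuS ⇒ uPSusuS ⇒ uFusSusuS ⇒ uPPSusSusuS ⇒ uuPSusSusuS ⇒ uuuSusSusuS ⇒ uuuuusSusuS ⇒ uuuuusuusuS ⇒ uuuuusuusuu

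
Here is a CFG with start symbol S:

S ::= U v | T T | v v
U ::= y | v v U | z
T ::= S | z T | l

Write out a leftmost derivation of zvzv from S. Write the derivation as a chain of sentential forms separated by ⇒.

S ⇒ TT   [S ::= T T]
TT ⇒ ST   [T ::= S]
ST ⇒ UvT   [S ::= U v]
UvT ⇒ zvT   [U ::= z]
zvT ⇒ zvS   [T ::= S]
zvS ⇒ zvUv   [S ::= U v]
zvUv ⇒ zvzv   [U ::= z]

S⇒TT⇒ST⇒UvT⇒zvT⇒zvS⇒zvUv⇒zvzv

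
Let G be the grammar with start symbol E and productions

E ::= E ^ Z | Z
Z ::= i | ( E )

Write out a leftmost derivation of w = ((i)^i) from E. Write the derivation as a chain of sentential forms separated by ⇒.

E ⇒ Z   [E ::= Z]
Z ⇒ (E)   [Z ::= ( E )]
(E) ⇒ (E^Z)   [E ::= E ^ Z]
(E^Z) ⇒ (Z^Z)   [E ::= Z]
(Z^Z) ⇒ ((E)^Z)   [Z ::= ( E )]
((E)^Z) ⇒ ((Z)^Z)   [E ::= Z]
((Z)^Z) ⇒ ((i)^Z)   [Z ::= i]
((i)^Z) ⇒ ((i)^i)   [Z ::= i]

E⇒Z⇒(E)⇒(E^Z)⇒(Z^Z)⇒((E)^Z)⇒((Z)^Z)⇒((i)^Z)⇒((i)^i)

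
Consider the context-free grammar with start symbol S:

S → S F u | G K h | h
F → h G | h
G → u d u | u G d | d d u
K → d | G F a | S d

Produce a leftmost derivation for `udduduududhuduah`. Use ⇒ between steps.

S ⇒ GKh   [S → G K h]
GKh ⇒ uGdKh   [G → u G d]
uGdKh ⇒ uddudKh   [G → d d u]
uddudKh ⇒ uddudGFah   [K → G F a]
uddudGFah ⇒ udduduGdFah   [G → u G d]
udduduGdFah ⇒ udduduududFah   [G → u d u]
udduduududFah ⇒ udduduududhGah   [F → h G]
udduduududhGah ⇒ udduduududhuduah   [G → u d u]

S⇒GKh⇒uGdKh⇒uddudKh⇒uddudGFah⇒udduduGdFah⇒udduduududFah⇒udduduududhGah⇒udduduududhuduah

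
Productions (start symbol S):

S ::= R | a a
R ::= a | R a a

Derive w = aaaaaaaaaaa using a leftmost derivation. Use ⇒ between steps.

S ⇒ R ⇒ Raa ⇒ Raaaa ⇒ Raaaaaa ⇒ Raaaaaaaa ⇒ Raaaaaaaaaa ⇒ aaaaaaaaaaa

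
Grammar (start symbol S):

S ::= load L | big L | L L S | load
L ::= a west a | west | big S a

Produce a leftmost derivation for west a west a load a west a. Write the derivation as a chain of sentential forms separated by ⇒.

S ⇒ L L S ⇒ west L S ⇒ west a west a S ⇒ west a west a load L ⇒ west a west a load a west a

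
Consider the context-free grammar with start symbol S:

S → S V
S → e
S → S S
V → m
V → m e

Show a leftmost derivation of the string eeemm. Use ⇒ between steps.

S ⇒ SV ⇒ SVV ⇒ SSVV ⇒ SSSVV ⇒ eSSVV ⇒ eeSVV ⇒ eeeVV ⇒ eeemV ⇒ eeemm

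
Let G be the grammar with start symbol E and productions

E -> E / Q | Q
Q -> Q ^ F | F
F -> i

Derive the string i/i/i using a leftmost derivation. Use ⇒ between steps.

E ⇒ E/Q ⇒ E/Q/Q ⇒ Q/Q/Q ⇒ F/Q/Q ⇒ i/Q/Q ⇒ i/F/Q ⇒ i/i/Q ⇒ i/i/F ⇒ i/i/i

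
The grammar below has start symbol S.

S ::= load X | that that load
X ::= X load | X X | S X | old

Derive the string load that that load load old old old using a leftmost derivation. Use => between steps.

S => load X => load S X => load that that load X => load that that load S X => load that that load load X X => load that that load load X X X => load that that load load old X X => load that that load load old old X => load that that load load old old old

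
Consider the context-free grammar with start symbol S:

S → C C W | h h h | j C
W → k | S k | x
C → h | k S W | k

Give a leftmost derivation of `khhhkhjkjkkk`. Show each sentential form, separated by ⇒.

S ⇒ CCW   [S → C C W]
CCW ⇒ kSWCW   [C → k S W]
kSWCW ⇒ khhhWCW   [S → h h h]
khhhWCW ⇒ khhhkCW   [W → k]
khhhkCW ⇒ khhhkhW   [C → h]
khhhkhW ⇒ khhhkhSk   [W → S k]
khhhkhSk ⇒ khhhkhjCk   [S → j C]
khhhkhjCk ⇒ khhhkhjkSWk   [C → k S W]
khhhkhjkSWk ⇒ khhhkhjkjCWk   [S → j C]
khhhkhjkjCWk ⇒ khhhkhjkjkWk   [C → k]
khhhkhjkjkWk ⇒ khhhkhjkjkkk   [W → k]

S ⇒ CCW ⇒ kSWCW ⇒ khhhWCW ⇒ khhhkCW ⇒ khhhkhW ⇒ khhhkhSk ⇒ khhhkhjCk ⇒ khhhkhjkSWk ⇒ khhhkhjkjCWk ⇒ khhhkhjkjkWk ⇒ khhhkhjkjkkk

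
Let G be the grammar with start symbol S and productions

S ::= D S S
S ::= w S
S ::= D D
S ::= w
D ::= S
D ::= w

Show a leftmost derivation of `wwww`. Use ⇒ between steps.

S⇒DD⇒SD⇒DDD⇒wDD⇒wSD⇒wwSD⇒wwwD⇒wwww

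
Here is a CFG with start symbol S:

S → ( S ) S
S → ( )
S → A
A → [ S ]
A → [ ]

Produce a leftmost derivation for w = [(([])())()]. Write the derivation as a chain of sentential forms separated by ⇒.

S ⇒ A   [S → A]
A ⇒ [S]   [A → [ S ]]
[S] ⇒ [(S)S]   [S → ( S ) S]
[(S)S] ⇒ [((S)S)S]   [S → ( S ) S]
[((S)S)S] ⇒ [((A)S)S]   [S → A]
[((A)S)S] ⇒ [(([])S)S]   [A → [ ]]
[(([])S)S] ⇒ [(([])())S]   [S → ( )]
[(([])())S] ⇒ [(([])())()]   [S → ( )]

S ⇒ A ⇒ [S] ⇒ [(S)S] ⇒ [((S)S)S] ⇒ [((A)S)S] ⇒ [(([])S)S] ⇒ [(([])())S] ⇒ [(([])())()]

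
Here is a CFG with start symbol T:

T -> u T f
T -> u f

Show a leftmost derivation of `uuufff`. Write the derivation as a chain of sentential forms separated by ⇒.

T ⇒ uTf ⇒ uuTff ⇒ uuufff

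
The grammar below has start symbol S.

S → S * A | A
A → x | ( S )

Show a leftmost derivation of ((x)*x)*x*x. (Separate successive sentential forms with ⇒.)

S ⇒ S*A ⇒ S*A*A ⇒ A*A*A ⇒ (S)*A*A ⇒ (S*A)*A*A ⇒ (A*A)*A*A ⇒ ((S)*A)*A*A ⇒ ((A)*A)*A*A ⇒ ((x)*A)*A*A ⇒ ((x)*x)*A*A ⇒ ((x)*x)*x*A ⇒ ((x)*x)*x*x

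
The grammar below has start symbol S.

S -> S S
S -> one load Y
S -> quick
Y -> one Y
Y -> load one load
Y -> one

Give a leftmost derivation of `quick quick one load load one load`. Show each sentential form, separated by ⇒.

S ⇒ S S ⇒ S S S ⇒ quick S S ⇒ quick quick S ⇒ quick quick one load Y ⇒ quick quick one load load one load

S ⇒ S S   [S -> S S]
S S ⇒ S S S   [S -> S S]
S S S ⇒ quick S S   [S -> quick]
quick S S ⇒ quick quick S   [S -> quick]
quick quick S ⇒ quick quick one load Y   [S -> one load Y]
quick quick one load Y ⇒ quick quick one load load one load   [Y -> load one load]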